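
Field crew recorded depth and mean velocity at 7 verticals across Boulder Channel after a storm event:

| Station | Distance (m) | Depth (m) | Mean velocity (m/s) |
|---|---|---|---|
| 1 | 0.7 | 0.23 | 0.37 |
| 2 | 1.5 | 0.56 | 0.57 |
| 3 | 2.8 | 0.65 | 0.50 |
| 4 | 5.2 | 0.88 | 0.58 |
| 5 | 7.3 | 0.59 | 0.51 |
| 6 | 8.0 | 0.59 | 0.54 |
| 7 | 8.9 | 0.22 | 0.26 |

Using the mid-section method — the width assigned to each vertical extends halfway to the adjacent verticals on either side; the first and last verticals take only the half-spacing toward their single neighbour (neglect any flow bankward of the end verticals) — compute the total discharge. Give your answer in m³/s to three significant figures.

2.82 m³/s

w_1 = (1.5 − 0.7)/2 = 0.4 m; q_1 = 0.37 × 0.23 × 0.4 = 0.03404 m³/s
w_2 = (2.8 − 0.7)/2 = 1.05 m; q_2 = 0.57 × 0.56 × 1.05 = 0.3352 m³/s
w_3 = (5.2 − 1.5)/2 = 1.85 m; q_3 = 0.50 × 0.65 × 1.85 = 0.6013 m³/s
w_4 = (7.3 − 2.8)/2 = 2.25 m; q_4 = 0.58 × 0.88 × 2.25 = 1.148 m³/s
w_5 = (8.0 − 5.2)/2 = 1.4 m; q_5 = 0.51 × 0.59 × 1.4 = 0.4213 m³/s
w_6 = (8.9 − 7.3)/2 = 0.8 m; q_6 = 0.54 × 0.59 × 0.8 = 0.2549 m³/s
w_7 = (8.9 − 8.0)/2 = 0.45 m; q_7 = 0.26 × 0.22 × 0.45 = 0.02574 m³/s
Q = Σ qᵢ = 2.821 m³/s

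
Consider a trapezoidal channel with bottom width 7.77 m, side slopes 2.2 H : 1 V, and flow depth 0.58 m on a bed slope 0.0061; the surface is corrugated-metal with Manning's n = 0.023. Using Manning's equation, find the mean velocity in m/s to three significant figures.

2.13 m/s

A = (b + z·y)·y = (7.77 + 2.2×0.58)×0.58 = 5.247 m²
P = b + 2y√(1+z²) = 7.77 + 2×0.58×√(1+2.2²) = 10.57 m
R = A/P = 5.247/10.57 = 0.4962 m
Q = (1/n)·A·R^(2/3)·S^(1/2) = (1/0.023) × 5.247 × 0.4962^(2/3) × 0.0061^(1/2) = 11.17 m³/s
V = Q/A = 11.17/5.247 = 2.128 m/s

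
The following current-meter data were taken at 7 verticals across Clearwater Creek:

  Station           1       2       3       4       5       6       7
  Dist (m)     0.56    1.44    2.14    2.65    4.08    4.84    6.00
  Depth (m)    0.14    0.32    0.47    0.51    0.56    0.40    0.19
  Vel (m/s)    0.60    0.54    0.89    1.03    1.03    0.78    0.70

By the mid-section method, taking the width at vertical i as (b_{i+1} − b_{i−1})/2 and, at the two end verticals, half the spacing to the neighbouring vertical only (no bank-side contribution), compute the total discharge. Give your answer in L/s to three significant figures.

w_1 = (1.44 − 0.56)/2 = 0.44 m; q_1 = 0.60 × 0.14 × 0.44 = 0.03696 m³/s
w_2 = (2.14 − 0.56)/2 = 0.79 m; q_2 = 0.54 × 0.32 × 0.79 = 0.1365 m³/s
w_3 = (2.65 − 1.44)/2 = 0.605 m; q_3 = 0.89 × 0.47 × 0.605 = 0.2531 m³/s
w_4 = (4.08 − 2.14)/2 = 0.97 m; q_4 = 1.03 × 0.51 × 0.97 = 0.5095 m³/s
w_5 = (4.84 − 2.65)/2 = 1.095 m; q_5 = 1.03 × 0.56 × 1.095 = 0.6316 m³/s
w_6 = (6.00 − 4.08)/2 = 0.96 m; q_6 = 0.78 × 0.40 × 0.96 = 0.2995 m³/s
w_7 = (6.00 − 4.84)/2 = 0.58 m; q_7 = 0.70 × 0.19 × 0.58 = 0.07714 m³/s
Q = Σ qᵢ = 1.944 m³/s
= 1.944 × 1000 = 1944 L/s

1940 L/s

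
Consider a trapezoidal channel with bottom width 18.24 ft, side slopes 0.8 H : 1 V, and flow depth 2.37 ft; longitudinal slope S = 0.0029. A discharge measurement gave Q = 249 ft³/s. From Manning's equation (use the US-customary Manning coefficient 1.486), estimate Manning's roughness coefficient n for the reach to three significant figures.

0.0240

A = (b + z·y)·y = (18.24 + 0.8×2.37)×2.37 = 47.72 ft²
P = b + 2y√(1+z²) = 18.24 + 2×2.37×√(1+0.8²) = 24.31 ft
R = A/P = 47.72/24.31 = 1.963 ft
n = (1.486/Q)·A·R^(2/3)·S^(1/2) = (1.486/249) × 47.72 × 1.568 × 0.05385 = 0.02405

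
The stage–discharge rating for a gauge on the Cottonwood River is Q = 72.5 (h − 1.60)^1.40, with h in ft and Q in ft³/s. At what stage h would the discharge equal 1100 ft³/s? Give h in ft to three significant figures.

h − h₀ = (Q/C)^(1/b) = (1100/72.5)^(1/1.40) = 6.976 ft
h = 1.60 + 6.976 = 8.576 ft

8.58 ft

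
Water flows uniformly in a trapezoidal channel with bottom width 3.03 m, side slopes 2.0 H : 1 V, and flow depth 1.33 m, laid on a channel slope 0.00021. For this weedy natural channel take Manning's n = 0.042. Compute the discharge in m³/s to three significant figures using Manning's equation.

A = (b + z·y)·y = (3.03 + 2.0×1.33)×1.33 = 7.568 m²
P = b + 2y√(1+z²) = 3.03 + 2×1.33×√(1+2.0²) = 8.978 m
R = A/P = 7.568/8.978 = 0.8429 m
Q = (1/n)·A·R^(2/3)·S^(1/2) = (1/0.042) × 7.568 × 0.8429^(2/3) × 0.00021^(1/2) = 2.330 m³/s

2.33 m³/s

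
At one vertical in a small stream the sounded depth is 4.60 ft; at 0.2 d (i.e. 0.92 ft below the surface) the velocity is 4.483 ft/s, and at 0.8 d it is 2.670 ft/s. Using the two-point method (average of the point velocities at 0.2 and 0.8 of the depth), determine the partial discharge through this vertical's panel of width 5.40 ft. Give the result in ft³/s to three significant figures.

88.8 ft³/s

v̄ = (4.483 + 2.670) / 2 = 3.577 ft/s
q = v̄ × d × w = 3.577 × 4.60 × 5.40 = 88.84 ft³/s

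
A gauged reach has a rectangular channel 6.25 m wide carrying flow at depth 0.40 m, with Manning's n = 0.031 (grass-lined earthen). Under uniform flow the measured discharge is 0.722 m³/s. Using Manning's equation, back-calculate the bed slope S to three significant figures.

0.000319

A = b·y = 6.25 × 0.40 = 2.500 m²
P = b + 2y = 6.25 + 2×0.40 = 7.050 m
R = A/P = 2.500/7.050 = 0.3546 m
S = (Q·n / (1·A·R^(2/3)))² = (0.722×0.031 / (1×2.500×0.5010))² = 0.0003193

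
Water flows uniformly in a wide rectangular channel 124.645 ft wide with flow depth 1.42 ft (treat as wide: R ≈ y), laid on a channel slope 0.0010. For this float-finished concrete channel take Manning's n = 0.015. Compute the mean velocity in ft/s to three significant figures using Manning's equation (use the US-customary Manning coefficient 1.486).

3.96 ft/s

A = b·y = 124.645 × 1.42 = 177.0 ft²
Wide channel: R ≈ y = 1.42 ft
Q = (1.486/n)·A·R^(2/3)·S^(1/2) = (1.486/0.015) × 177.0 × 1.420^(2/3) × 0.0010^(1/2) = 700.5 ft³/s
V = Q/A = 700.5/177.0 = 3.958 ft/s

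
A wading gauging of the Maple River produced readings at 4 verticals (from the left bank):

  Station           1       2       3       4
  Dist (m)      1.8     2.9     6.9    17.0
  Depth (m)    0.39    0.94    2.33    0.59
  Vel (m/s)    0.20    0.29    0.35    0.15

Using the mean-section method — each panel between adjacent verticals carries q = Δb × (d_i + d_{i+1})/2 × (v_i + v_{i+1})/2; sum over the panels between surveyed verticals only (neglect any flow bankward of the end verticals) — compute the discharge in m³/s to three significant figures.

Panel 1-2: Δb = 1.1 m, d̄ = (0.39+0.94)/2 = 0.665, v̄ = (0.20+0.29)/2 = 0.245 → q = 1.1×0.665×0.245 = 0.1792 m³/s
Panel 2-3: Δb = 4 m, d̄ = (0.94+2.33)/2 = 1.635, v̄ = (0.29+0.35)/2 = 0.32 → q = 4×1.635×0.32 = 2.093 m³/s
Panel 3-4: Δb = 10.1 m, d̄ = (2.33+0.59)/2 = 1.46, v̄ = (0.35+0.15)/2 = 0.25 → q = 10.1×1.46×0.25 = 3.687 m³/s
Q = Σ q = 5.959 m³/s

5.96 m³/s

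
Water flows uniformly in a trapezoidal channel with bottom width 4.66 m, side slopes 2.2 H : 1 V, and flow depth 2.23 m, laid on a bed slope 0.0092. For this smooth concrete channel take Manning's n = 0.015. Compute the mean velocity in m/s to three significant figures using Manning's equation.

A = (b + z·y)·y = (4.66 + 2.2×2.23)×2.23 = 21.33 m²
P = b + 2y√(1+z²) = 4.66 + 2×2.23×√(1+2.2²) = 15.44 m
R = A/P = 21.33/15.44 = 1.382 m
Q = (1/n)·A·R^(2/3)·S^(1/2) = (1/0.015) × 21.33 × 1.382^(2/3) × 0.0092^(1/2) = 169.2 m³/s
V = Q/A = 169.2/21.33 = 7.933 m/s

7.93 m/s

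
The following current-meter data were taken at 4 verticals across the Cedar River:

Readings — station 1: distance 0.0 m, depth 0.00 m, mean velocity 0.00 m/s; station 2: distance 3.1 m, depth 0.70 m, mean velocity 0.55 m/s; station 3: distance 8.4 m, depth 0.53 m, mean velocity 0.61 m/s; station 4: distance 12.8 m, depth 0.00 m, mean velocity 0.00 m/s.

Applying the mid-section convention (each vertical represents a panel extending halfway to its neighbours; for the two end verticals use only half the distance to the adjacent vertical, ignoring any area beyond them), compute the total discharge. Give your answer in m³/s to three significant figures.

w_2 = (8.4 − 0.0)/2 = 4.2 m; q_2 = 0.55 × 0.70 × 4.2 = 1.617 m³/s
w_3 = (12.8 − 3.1)/2 = 4.85 m; q_3 = 0.61 × 0.53 × 4.85 = 1.568 m³/s
Stations 1, 4 contribute zero (depth or velocity is 0).
Q = Σ qᵢ = 3.185 m³/s

3.19 m³/s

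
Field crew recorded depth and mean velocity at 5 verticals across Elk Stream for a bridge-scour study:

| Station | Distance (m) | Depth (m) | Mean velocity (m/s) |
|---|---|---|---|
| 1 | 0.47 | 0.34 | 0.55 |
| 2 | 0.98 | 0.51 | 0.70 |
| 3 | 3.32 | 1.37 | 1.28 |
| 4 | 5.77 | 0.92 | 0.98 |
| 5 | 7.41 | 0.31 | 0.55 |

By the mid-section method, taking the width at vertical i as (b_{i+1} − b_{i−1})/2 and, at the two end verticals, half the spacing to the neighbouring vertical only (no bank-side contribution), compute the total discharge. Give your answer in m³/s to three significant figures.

6.74 m³/s

w_1 = (0.98 − 0.47)/2 = 0.255 m; q_1 = 0.55 × 0.34 × 0.255 = 0.04769 m³/s
w_2 = (3.32 − 0.47)/2 = 1.425 m; q_2 = 0.70 × 0.51 × 1.425 = 0.5087 m³/s
w_3 = (5.77 − 0.98)/2 = 2.395 m; q_3 = 1.28 × 1.37 × 2.395 = 4.200 m³/s
w_4 = (7.41 − 3.32)/2 = 2.045 m; q_4 = 0.98 × 0.92 × 2.045 = 1.844 m³/s
w_5 = (7.41 − 5.77)/2 = 0.82 m; q_5 = 0.55 × 0.31 × 0.82 = 0.1398 m³/s
Q = Σ qᵢ = 6.740 m³/s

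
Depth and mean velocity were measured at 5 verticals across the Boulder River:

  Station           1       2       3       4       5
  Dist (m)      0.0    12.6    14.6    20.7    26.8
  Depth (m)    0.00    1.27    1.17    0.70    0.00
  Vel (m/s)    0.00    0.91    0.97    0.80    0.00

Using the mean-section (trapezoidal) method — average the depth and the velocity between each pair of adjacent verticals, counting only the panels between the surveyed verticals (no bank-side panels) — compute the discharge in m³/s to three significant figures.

Panel 1-2: Δb = 12.6 m, d̄ = (0.00+1.27)/2 = 0.635, v̄ = (0.00+0.91)/2 = 0.455 → q = 12.6×0.635×0.455 = 3.640 m³/s
Panel 2-3: Δb = 2 m, d̄ = (1.27+1.17)/2 = 1.22, v̄ = (0.91+0.97)/2 = 0.94 → q = 2×1.22×0.94 = 2.294 m³/s
Panel 3-4: Δb = 6.1 m, d̄ = (1.17+0.70)/2 = 0.935, v̄ = (0.97+0.80)/2 = 0.885 → q = 6.1×0.935×0.885 = 5.048 m³/s
Panel 4-5: Δb = 6.1 m, d̄ = (0.70+0.00)/2 = 0.35, v̄ = (0.80+0.00)/2 = 0.4 → q = 6.1×0.35×0.4 = 0.8540 m³/s
Q = Σ q = 11.84 m³/s

11.8 m³/s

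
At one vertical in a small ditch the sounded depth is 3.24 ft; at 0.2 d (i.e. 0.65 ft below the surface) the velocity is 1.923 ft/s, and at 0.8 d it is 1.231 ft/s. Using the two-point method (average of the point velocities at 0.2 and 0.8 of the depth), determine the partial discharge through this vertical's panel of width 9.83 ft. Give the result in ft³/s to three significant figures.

v̄ = (1.923 + 1.231) / 2 = 1.577 ft/s
q = v̄ × d × w = 1.577 × 3.24 × 9.83 = 50.23 ft³/s

50.2 ft³/s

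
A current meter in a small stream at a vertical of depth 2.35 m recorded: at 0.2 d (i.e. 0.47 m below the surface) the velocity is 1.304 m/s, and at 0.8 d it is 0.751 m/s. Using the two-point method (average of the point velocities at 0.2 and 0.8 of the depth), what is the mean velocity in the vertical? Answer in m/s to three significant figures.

1.03 m/s

v̄ = (1.304 + 0.751) / 2 = 1.028 m/s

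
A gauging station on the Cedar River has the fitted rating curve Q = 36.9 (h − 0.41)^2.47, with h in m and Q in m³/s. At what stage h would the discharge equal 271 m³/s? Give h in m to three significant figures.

2.65 m

h − h₀ = (Q/C)^(1/b) = (271/36.9)^(1/2.47) = 2.242 m
h = 0.41 + 2.242 = 2.652 m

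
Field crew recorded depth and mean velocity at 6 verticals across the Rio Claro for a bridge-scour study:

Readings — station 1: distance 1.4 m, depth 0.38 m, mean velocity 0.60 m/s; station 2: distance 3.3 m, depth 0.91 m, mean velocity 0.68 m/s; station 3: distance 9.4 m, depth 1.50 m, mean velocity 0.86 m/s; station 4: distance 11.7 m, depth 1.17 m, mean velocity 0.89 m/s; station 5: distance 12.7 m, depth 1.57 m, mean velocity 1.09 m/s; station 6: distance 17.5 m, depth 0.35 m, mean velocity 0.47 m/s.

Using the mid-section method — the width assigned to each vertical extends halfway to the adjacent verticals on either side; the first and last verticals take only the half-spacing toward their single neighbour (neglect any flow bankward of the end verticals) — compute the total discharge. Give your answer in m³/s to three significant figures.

15.2 m³/s

w_1 = (3.3 − 1.4)/2 = 0.95 m; q_1 = 0.60 × 0.38 × 0.95 = 0.2166 m³/s
w_2 = (9.4 − 1.4)/2 = 4 m; q_2 = 0.68 × 0.91 × 4 = 2.475 m³/s
w_3 = (11.7 − 3.3)/2 = 4.2 m; q_3 = 0.86 × 1.50 × 4.2 = 5.418 m³/s
w_4 = (12.7 − 9.4)/2 = 1.65 m; q_4 = 0.89 × 1.17 × 1.65 = 1.718 m³/s
w_5 = (17.5 − 11.7)/2 = 2.9 m; q_5 = 1.09 × 1.57 × 2.9 = 4.963 m³/s
w_6 = (17.5 − 12.7)/2 = 2.4 m; q_6 = 0.47 × 0.35 × 2.4 = 0.3948 m³/s
Q = Σ qᵢ = 15.19 m³/s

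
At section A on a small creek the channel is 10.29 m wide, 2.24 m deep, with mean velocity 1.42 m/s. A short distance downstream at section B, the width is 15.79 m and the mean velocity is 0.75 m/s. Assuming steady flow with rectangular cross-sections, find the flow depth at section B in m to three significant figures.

2.76 m

Q = A₁V₁ = (10.29×2.24) × 1.42 = 32.73 m³/s
d₂ = Q/(b₂ V₂) = 32.73/(15.79×0.75) = 2.764 m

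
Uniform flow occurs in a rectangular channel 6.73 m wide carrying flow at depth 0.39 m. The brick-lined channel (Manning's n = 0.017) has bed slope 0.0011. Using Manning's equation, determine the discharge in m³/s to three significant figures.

2.54 m³/s

A = b·y = 6.73 × 0.39 = 2.625 m²
P = b + 2y = 6.73 + 2×0.39 = 7.510 m
R = A/P = 2.625/7.510 = 0.3495 m
Q = (1/n)·A·R^(2/3)·S^(1/2) = (1/0.017) × 2.625 × 0.3495^(2/3) × 0.0011^(1/2) = 2.541 m³/s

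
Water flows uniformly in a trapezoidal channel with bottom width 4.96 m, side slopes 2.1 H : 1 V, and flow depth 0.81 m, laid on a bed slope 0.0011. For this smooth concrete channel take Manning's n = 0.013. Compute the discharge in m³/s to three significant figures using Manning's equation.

9.99 m³/s

A = (b + z·y)·y = (4.96 + 2.1×0.81)×0.81 = 5.395 m²
P = b + 2y√(1+z²) = 4.96 + 2×0.81×√(1+2.1²) = 8.728 m
R = A/P = 5.395/8.728 = 0.6182 m
Q = (1/n)·A·R^(2/3)·S^(1/2) = (1/0.013) × 5.395 × 0.6182^(2/3) × 0.0011^(1/2) = 9.989 m³/s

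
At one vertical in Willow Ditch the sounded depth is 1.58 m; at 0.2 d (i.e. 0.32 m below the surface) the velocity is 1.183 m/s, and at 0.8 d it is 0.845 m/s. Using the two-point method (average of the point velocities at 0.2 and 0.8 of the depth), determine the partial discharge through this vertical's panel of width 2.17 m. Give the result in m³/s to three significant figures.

v̄ = (1.183 + 0.845) / 2 = 1.014 m/s
q = v̄ × d × w = 1.014 × 1.58 × 2.17 = 3.477 m³/s

3.48 m³/s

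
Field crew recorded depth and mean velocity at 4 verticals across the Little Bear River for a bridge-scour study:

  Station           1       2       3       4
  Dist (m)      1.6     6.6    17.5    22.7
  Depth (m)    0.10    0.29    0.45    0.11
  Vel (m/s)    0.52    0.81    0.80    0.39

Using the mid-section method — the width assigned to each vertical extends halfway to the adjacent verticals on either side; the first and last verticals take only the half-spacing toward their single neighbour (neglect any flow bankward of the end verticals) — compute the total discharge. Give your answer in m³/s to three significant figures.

5.01 m³/s

w_1 = (6.6 − 1.6)/2 = 2.5 m; q_1 = 0.52 × 0.10 × 2.5 = 0.1300 m³/s
w_2 = (17.5 − 1.6)/2 = 7.95 m; q_2 = 0.81 × 0.29 × 7.95 = 1.867 m³/s
w_3 = (22.7 − 6.6)/2 = 8.05 m; q_3 = 0.80 × 0.45 × 8.05 = 2.898 m³/s
w_4 = (22.7 − 17.5)/2 = 2.6 m; q_4 = 0.39 × 0.11 × 2.6 = 0.1115 m³/s
Q = Σ qᵢ = 5.007 m³/s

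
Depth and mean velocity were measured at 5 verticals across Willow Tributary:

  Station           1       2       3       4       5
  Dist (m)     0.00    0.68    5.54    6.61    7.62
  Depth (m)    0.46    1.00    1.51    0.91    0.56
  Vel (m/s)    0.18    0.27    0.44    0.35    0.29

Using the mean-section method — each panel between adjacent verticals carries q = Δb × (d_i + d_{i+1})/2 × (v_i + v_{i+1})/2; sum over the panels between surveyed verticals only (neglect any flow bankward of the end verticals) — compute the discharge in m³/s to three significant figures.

3.03 m³/s

Panel 1-2: Δb = 0.68 m, d̄ = (0.46+1.00)/2 = 0.73, v̄ = (0.18+0.27)/2 = 0.225 → q = 0.68×0.73×0.225 = 0.1117 m³/s
Panel 2-3: Δb = 4.86 m, d̄ = (1.00+1.51)/2 = 1.255, v̄ = (0.27+0.44)/2 = 0.355 → q = 4.86×1.255×0.355 = 2.165 m³/s
Panel 3-4: Δb = 1.07 m, d̄ = (1.51+0.91)/2 = 1.21, v̄ = (0.44+0.35)/2 = 0.395 → q = 1.07×1.21×0.395 = 0.5114 m³/s
Panel 4-5: Δb = 1.01 m, d̄ = (0.91+0.56)/2 = 0.735, v̄ = (0.35+0.29)/2 = 0.32 → q = 1.01×0.735×0.32 = 0.2376 m³/s
Q = Σ q = 3.026 m³/s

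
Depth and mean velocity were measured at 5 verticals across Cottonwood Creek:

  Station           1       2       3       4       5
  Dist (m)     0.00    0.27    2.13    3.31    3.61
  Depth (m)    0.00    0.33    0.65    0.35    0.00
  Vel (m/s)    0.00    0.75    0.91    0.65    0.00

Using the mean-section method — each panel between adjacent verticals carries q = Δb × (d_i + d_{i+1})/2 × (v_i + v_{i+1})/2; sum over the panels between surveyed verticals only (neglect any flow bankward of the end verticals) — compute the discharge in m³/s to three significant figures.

1.25 m³/s

Panel 1-2: Δb = 0.27 m, d̄ = (0.00+0.33)/2 = 0.165, v̄ = (0.00+0.75)/2 = 0.375 → q = 0.27×0.165×0.375 = 0.01671 m³/s
Panel 2-3: Δb = 1.86 m, d̄ = (0.33+0.65)/2 = 0.49, v̄ = (0.75+0.91)/2 = 0.83 → q = 1.86×0.49×0.83 = 0.7565 m³/s
Panel 3-4: Δb = 1.18 m, d̄ = (0.65+0.35)/2 = 0.5, v̄ = (0.91+0.65)/2 = 0.78 → q = 1.18×0.5×0.78 = 0.4602 m³/s
Panel 4-5: Δb = 0.3 m, d̄ = (0.35+0.00)/2 = 0.175, v̄ = (0.65+0.00)/2 = 0.325 → q = 0.3×0.175×0.325 = 0.01706 m³/s
Q = Σ q = 1.250 m³/s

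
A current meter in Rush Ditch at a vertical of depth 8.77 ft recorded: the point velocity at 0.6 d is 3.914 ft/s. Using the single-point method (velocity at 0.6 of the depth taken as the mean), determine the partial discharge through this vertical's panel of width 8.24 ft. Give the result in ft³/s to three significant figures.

283 ft³/s

v̄ = v₀.₆ = 3.914 ft/s
q = v̄ × d × w = 3.914 × 8.77 × 8.24 = 282.8 ft³/s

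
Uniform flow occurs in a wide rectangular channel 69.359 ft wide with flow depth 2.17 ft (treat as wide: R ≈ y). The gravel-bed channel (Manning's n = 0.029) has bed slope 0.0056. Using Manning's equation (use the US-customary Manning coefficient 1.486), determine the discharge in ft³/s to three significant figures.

A = b·y = 69.359 × 2.17 = 150.5 ft²
Wide channel: R ≈ y = 2.17 ft
Q = (1.486/n)·A·R^(2/3)·S^(1/2) = (1.486/0.029) × 150.5 × 2.170^(2/3) × 0.0056^(1/2) = 967.4 ft³/s

967 ft³/s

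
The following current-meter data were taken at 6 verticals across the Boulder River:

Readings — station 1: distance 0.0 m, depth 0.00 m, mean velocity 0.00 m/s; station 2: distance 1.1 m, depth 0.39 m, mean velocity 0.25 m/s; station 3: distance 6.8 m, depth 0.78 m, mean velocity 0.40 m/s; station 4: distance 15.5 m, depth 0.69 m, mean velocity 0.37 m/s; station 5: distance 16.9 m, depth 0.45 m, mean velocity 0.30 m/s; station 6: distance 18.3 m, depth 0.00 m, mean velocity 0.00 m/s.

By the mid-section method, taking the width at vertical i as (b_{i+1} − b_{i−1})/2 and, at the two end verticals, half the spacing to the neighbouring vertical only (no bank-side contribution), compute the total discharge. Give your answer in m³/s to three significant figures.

4.06 m³/s

w_2 = (6.8 − 0.0)/2 = 3.4 m; q_2 = 0.25 × 0.39 × 3.4 = 0.3315 m³/s
w_3 = (15.5 − 1.1)/2 = 7.2 m; q_3 = 0.40 × 0.78 × 7.2 = 2.246 m³/s
w_4 = (16.9 − 6.8)/2 = 5.05 m; q_4 = 0.37 × 0.69 × 5.05 = 1.289 m³/s
w_5 = (18.3 − 15.5)/2 = 1.4 m; q_5 = 0.30 × 0.45 × 1.4 = 0.1890 m³/s
Stations 1, 6 contribute zero (depth or velocity is 0).
Q = Σ qᵢ = 4.056 m³/s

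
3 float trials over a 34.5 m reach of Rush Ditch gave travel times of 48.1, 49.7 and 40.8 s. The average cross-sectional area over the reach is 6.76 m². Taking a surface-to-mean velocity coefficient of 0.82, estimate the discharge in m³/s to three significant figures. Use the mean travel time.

t̄ = (48.1 + 49.7 + 40.8) / 3 = 46.2 s
v_surface = L / t̄ = 34.5 / 46.2 = 0.7468 m/s
v_mean = 0.82 × 0.7468 = 0.6123 m/s
Q = A × v_mean = 6.76 × 0.6123 = 4.139 m³/s

4.14 m³/s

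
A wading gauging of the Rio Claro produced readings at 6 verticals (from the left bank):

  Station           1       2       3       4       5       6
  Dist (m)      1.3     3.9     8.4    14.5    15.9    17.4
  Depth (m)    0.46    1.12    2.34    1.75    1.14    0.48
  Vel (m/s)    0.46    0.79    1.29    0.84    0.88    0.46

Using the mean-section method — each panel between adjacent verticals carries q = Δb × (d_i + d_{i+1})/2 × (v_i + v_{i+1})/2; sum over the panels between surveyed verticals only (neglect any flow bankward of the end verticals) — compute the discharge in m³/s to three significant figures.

Panel 1-2: Δb = 2.6 m, d̄ = (0.46+1.12)/2 = 0.79, v̄ = (0.46+0.79)/2 = 0.625 → q = 2.6×0.79×0.625 = 1.284 m³/s
Panel 2-3: Δb = 4.5 m, d̄ = (1.12+2.34)/2 = 1.73, v̄ = (0.79+1.29)/2 = 1.04 → q = 4.5×1.73×1.04 = 8.096 m³/s
Panel 3-4: Δb = 6.1 m, d̄ = (2.34+1.75)/2 = 2.045, v̄ = (1.29+0.84)/2 = 1.065 → q = 6.1×2.045×1.065 = 13.29 m³/s
Panel 4-5: Δb = 1.4 m, d̄ = (1.75+1.14)/2 = 1.445, v̄ = (0.84+0.88)/2 = 0.86 → q = 1.4×1.445×0.86 = 1.740 m³/s
Panel 5-6: Δb = 1.5 m, d̄ = (1.14+0.48)/2 = 0.81, v̄ = (0.88+0.46)/2 = 0.67 → q = 1.5×0.81×0.67 = 0.8141 m³/s
Q = Σ q = 25.22 m³/s

25.2 m³/s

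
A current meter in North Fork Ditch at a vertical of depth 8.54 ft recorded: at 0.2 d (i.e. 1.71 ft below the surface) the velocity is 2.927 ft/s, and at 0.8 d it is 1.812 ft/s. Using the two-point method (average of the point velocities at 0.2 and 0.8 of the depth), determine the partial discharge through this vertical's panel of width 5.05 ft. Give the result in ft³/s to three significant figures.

102 ft³/s

v̄ = (2.927 + 1.812) / 2 = 2.370 ft/s
q = v̄ × d × w = 2.370 × 8.54 × 5.05 = 102.2 ft³/s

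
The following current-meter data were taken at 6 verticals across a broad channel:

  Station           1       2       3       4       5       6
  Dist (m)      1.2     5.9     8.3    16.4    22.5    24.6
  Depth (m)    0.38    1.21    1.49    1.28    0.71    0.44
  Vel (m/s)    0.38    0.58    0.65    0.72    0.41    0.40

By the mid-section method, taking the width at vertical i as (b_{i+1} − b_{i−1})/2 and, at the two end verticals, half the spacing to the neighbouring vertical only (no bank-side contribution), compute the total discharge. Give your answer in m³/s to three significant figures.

w_1 = (5.9 − 1.2)/2 = 2.35 m; q_1 = 0.38 × 0.38 × 2.35 = 0.3393 m³/s
w_2 = (8.3 − 1.2)/2 = 3.55 m; q_2 = 0.58 × 1.21 × 3.55 = 2.491 m³/s
w_3 = (16.4 − 5.9)/2 = 5.25 m; q_3 = 0.65 × 1.49 × 5.25 = 5.085 m³/s
w_4 = (22.5 − 8.3)/2 = 7.1 m; q_4 = 0.72 × 1.28 × 7.1 = 6.543 m³/s
w_5 = (24.6 − 16.4)/2 = 4.1 m; q_5 = 0.41 × 0.71 × 4.1 = 1.194 m³/s
w_6 = (24.6 − 22.5)/2 = 1.05 m; q_6 = 0.40 × 0.44 × 1.05 = 0.1848 m³/s
Q = Σ qᵢ = 15.84 m³/s

15.8 m³/s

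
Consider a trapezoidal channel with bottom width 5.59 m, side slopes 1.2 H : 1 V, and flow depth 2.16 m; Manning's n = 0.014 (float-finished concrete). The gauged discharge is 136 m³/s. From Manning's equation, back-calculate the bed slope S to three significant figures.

0.00719

A = (b + z·y)·y = (5.59 + 1.2×2.16)×2.16 = 17.67 m²
P = b + 2y√(1+z²) = 5.59 + 2×2.16×√(1+1.2²) = 12.34 m
R = A/P = 17.67/12.34 = 1.432 m
S = (Q·n / (1·A·R^(2/3)))² = (136×0.014 / (1×17.67×1.271))² = 0.007188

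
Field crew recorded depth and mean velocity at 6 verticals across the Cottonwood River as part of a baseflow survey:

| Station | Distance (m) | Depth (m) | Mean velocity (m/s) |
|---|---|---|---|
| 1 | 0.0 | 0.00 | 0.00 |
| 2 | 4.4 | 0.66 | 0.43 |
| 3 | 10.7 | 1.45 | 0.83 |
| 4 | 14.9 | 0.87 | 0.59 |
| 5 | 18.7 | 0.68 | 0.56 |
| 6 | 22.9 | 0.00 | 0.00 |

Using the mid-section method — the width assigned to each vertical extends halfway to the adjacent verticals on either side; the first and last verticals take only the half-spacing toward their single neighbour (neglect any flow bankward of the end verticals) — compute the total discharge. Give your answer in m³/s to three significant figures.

11.4 m³/s

w_2 = (10.7 − 0.0)/2 = 5.35 m; q_2 = 0.43 × 0.66 × 5.35 = 1.518 m³/s
w_3 = (14.9 − 4.4)/2 = 5.25 m; q_3 = 0.83 × 1.45 × 5.25 = 6.318 m³/s
w_4 = (18.7 − 10.7)/2 = 4 m; q_4 = 0.59 × 0.87 × 4 = 2.053 m³/s
w_5 = (22.9 − 14.9)/2 = 4 m; q_5 = 0.56 × 0.68 × 4 = 1.523 m³/s
Stations 1, 6 contribute zero (depth or velocity is 0).
Q = Σ qᵢ = 11.41 m³/s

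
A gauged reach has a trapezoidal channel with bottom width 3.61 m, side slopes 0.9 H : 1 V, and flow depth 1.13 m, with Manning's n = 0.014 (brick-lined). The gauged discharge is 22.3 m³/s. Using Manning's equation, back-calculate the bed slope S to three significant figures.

0.00491

A = (b + z·y)·y = (3.61 + 0.9×1.13)×1.13 = 5.229 m²
P = b + 2y√(1+z²) = 3.61 + 2×1.13×√(1+0.9²) = 6.651 m
R = A/P = 5.229/6.651 = 0.7862 m
S = (Q·n / (1·A·R^(2/3)))² = (22.3×0.014 / (1×5.229×0.8518))² = 0.004914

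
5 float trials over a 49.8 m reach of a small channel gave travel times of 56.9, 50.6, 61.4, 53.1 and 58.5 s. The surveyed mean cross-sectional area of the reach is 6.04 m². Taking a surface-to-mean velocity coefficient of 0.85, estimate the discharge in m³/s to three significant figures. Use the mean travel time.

t̄ = (56.9 + 50.6 + 61.4 + 53.1 + 58.5) / 5 = 56.1 s
v_surface = L / t̄ = 49.8 / 56.1 = 0.8877 m/s
v_mean = 0.85 × 0.8877 = 0.7545 m/s
Q = A × v_mean = 6.04 × 0.7545 = 4.557 m³/s

4.56 m³/s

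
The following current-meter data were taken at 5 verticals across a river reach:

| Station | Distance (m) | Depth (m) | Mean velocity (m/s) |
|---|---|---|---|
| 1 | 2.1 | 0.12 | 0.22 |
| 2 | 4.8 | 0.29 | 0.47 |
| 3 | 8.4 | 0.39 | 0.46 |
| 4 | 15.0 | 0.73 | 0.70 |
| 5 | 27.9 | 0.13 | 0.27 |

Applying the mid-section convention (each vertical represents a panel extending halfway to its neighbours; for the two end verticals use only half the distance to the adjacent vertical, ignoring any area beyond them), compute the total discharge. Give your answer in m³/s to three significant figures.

w_1 = (4.8 − 2.1)/2 = 1.35 m; q_1 = 0.22 × 0.12 × 1.35 = 0.03564 m³/s
w_2 = (8.4 − 2.1)/2 = 3.15 m; q_2 = 0.47 × 0.29 × 3.15 = 0.4293 m³/s
w_3 = (15.0 − 4.8)/2 = 5.1 m; q_3 = 0.46 × 0.39 × 5.1 = 0.9149 m³/s
w_4 = (27.9 − 8.4)/2 = 9.75 m; q_4 = 0.70 × 0.73 × 9.75 = 4.982 m³/s
w_5 = (27.9 − 15.0)/2 = 6.45 m; q_5 = 0.27 × 0.13 × 6.45 = 0.2264 m³/s
Q = Σ qᵢ = 6.589 m³/s

6.59 m³/s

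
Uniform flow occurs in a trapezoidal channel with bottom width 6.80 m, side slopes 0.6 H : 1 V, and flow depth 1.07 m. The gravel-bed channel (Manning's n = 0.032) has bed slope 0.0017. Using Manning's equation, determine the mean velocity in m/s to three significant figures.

A = (b + z·y)·y = (6.80 + 0.6×1.07)×1.07 = 7.963 m²
P = b + 2y√(1+z²) = 6.80 + 2×1.07×√(1+0.6²) = 9.296 m
R = A/P = 7.963/9.296 = 0.8566 m
Q = (1/n)·A·R^(2/3)·S^(1/2) = (1/0.032) × 7.963 × 0.8566^(2/3) × 0.0017^(1/2) = 9.254 m³/s
V = Q/A = 9.254/7.963 = 1.162 m/s

1.16 m/s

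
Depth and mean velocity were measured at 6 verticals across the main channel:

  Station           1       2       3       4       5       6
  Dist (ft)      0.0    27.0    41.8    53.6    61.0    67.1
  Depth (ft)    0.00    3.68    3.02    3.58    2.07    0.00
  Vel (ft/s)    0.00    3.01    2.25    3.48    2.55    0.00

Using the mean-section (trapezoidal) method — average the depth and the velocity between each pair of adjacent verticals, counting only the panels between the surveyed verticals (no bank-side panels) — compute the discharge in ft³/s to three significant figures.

Panel 1-2: Δb = 27 ft, d̄ = (0.00+3.68)/2 = 1.84, v̄ = (0.00+3.01)/2 = 1.505 → q = 27×1.84×1.505 = 74.77 ft³/s
Panel 2-3: Δb = 14.8 ft, d̄ = (3.68+3.02)/2 = 3.35, v̄ = (3.01+2.25)/2 = 2.63 → q = 14.8×3.35×2.63 = 130.4 ft³/s
Panel 3-4: Δb = 11.8 ft, d̄ = (3.02+3.58)/2 = 3.3, v̄ = (2.25+3.48)/2 = 2.865 → q = 11.8×3.3×2.865 = 111.6 ft³/s
Panel 4-5: Δb = 7.4 ft, d̄ = (3.58+2.07)/2 = 2.825, v̄ = (3.48+2.55)/2 = 3.015 → q = 7.4×2.825×3.015 = 63.03 ft³/s
Panel 5-6: Δb = 6.1 ft, d̄ = (2.07+0.00)/2 = 1.035, v̄ = (2.55+0.00)/2 = 1.275 → q = 6.1×1.035×1.275 = 8.050 ft³/s
Q = Σ q = 387.8 ft³/s

388 ft³/s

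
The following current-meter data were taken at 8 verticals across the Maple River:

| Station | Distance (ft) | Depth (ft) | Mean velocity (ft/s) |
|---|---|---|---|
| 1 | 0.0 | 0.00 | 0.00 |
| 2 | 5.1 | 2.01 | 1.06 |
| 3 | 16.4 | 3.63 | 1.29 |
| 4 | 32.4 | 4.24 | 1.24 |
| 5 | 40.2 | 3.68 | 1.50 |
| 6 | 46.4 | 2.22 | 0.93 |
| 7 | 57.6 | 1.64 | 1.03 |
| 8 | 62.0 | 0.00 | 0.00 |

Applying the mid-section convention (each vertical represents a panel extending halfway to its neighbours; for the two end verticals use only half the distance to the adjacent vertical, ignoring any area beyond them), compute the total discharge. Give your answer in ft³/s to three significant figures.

w_2 = (16.4 − 0.0)/2 = 8.2 ft; q_2 = 1.06 × 2.01 × 8.2 = 17.47 ft³/s
w_3 = (32.4 − 5.1)/2 = 13.65 ft; q_3 = 1.29 × 3.63 × 13.65 = 63.92 ft³/s
w_4 = (40.2 − 16.4)/2 = 11.9 ft; q_4 = 1.24 × 4.24 × 11.9 = 62.57 ft³/s
w_5 = (46.4 − 32.4)/2 = 7 ft; q_5 = 1.50 × 3.68 × 7 = 38.64 ft³/s
w_6 = (57.6 − 40.2)/2 = 8.7 ft; q_6 = 0.93 × 2.22 × 8.7 = 17.96 ft³/s
w_7 = (62.0 − 46.4)/2 = 7.8 ft; q_7 = 1.03 × 1.64 × 7.8 = 13.18 ft³/s
Stations 1, 8 contribute zero (depth or velocity is 0).
Q = Σ qᵢ = 213.7 ft³/s

214 ft³/s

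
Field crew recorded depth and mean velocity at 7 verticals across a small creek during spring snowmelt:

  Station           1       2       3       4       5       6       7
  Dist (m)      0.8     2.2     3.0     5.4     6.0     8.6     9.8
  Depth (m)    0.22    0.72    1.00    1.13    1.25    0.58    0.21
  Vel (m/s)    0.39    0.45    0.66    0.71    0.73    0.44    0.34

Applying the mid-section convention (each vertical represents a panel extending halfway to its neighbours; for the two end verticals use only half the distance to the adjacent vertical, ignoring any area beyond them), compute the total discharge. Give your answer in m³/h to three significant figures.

w_1 = (2.2 − 0.8)/2 = 0.7 m; q_1 = 0.39 × 0.22 × 0.7 = 0.06006 m³/s
w_2 = (3.0 − 0.8)/2 = 1.1 m; q_2 = 0.45 × 0.72 × 1.1 = 0.3564 m³/s
w_3 = (5.4 − 2.2)/2 = 1.6 m; q_3 = 0.66 × 1.00 × 1.6 = 1.056 m³/s
w_4 = (6.0 − 3.0)/2 = 1.5 m; q_4 = 0.71 × 1.13 × 1.5 = 1.203 m³/s
w_5 = (8.6 − 5.4)/2 = 1.6 m; q_5 = 0.73 × 1.25 × 1.6 = 1.460 m³/s
w_6 = (9.8 − 6.0)/2 = 1.9 m; q_6 = 0.44 × 0.58 × 1.9 = 0.4849 m³/s
w_7 = (9.8 − 8.6)/2 = 0.6 m; q_7 = 0.34 × 0.21 × 0.6 = 0.04284 m³/s
Q = Σ qᵢ = 4.664 m³/s
= 4.664 × 3600 = 16790 m³/h

16800 m³/h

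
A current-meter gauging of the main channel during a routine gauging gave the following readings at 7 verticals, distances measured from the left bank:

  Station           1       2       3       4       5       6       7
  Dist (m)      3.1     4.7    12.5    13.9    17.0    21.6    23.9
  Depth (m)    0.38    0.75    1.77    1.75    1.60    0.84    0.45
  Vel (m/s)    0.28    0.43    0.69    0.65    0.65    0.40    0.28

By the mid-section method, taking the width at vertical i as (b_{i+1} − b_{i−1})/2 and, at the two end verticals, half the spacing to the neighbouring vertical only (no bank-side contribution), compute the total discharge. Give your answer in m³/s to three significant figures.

w_1 = (4.7 − 3.1)/2 = 0.8 m; q_1 = 0.28 × 0.38 × 0.8 = 0.08512 m³/s
w_2 = (12.5 − 3.1)/2 = 4.7 m; q_2 = 0.43 × 0.75 × 4.7 = 1.516 m³/s
w_3 = (13.9 − 4.7)/2 = 4.6 m; q_3 = 0.69 × 1.77 × 4.6 = 5.618 m³/s
w_4 = (17.0 − 12.5)/2 = 2.25 m; q_4 = 0.65 × 1.75 × 2.25 = 2.559 m³/s
w_5 = (21.6 − 13.9)/2 = 3.85 m; q_5 = 0.65 × 1.60 × 3.85 = 4.004 m³/s
w_6 = (23.9 − 17.0)/2 = 3.45 m; q_6 = 0.40 × 0.84 × 3.45 = 1.159 m³/s
w_7 = (23.9 − 21.6)/2 = 1.15 m; q_7 = 0.28 × 0.45 × 1.15 = 0.1449 m³/s
Q = Σ qᵢ = 15.09 m³/s

15.1 m³/s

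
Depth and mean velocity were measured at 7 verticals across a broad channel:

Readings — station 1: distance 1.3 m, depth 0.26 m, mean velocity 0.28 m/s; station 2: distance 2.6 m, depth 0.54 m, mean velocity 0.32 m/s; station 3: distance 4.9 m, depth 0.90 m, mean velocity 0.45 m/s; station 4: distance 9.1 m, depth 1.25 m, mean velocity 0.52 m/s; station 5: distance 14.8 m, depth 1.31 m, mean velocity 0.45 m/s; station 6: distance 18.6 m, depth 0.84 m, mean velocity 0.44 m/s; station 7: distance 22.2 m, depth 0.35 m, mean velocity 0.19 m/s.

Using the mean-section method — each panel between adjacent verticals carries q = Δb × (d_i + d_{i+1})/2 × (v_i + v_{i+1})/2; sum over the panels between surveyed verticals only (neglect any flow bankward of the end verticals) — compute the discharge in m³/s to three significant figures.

9.01 m³/s

Panel 1-2: Δb = 1.3 m, d̄ = (0.26+0.54)/2 = 0.4, v̄ = (0.28+0.32)/2 = 0.3 → q = 1.3×0.4×0.3 = 0.1560 m³/s
Panel 2-3: Δb = 2.3 m, d̄ = (0.54+0.90)/2 = 0.72, v̄ = (0.32+0.45)/2 = 0.385 → q = 2.3×0.72×0.385 = 0.6376 m³/s
Panel 3-4: Δb = 4.2 m, d̄ = (0.90+1.25)/2 = 1.075, v̄ = (0.45+0.52)/2 = 0.485 → q = 4.2×1.075×0.485 = 2.190 m³/s
Panel 4-5: Δb = 5.7 m, d̄ = (1.25+1.31)/2 = 1.28, v̄ = (0.52+0.45)/2 = 0.485 → q = 5.7×1.28×0.485 = 3.539 m³/s
Panel 5-6: Δb = 3.8 m, d̄ = (1.31+0.84)/2 = 1.075, v̄ = (0.45+0.44)/2 = 0.445 → q = 3.8×1.075×0.445 = 1.818 m³/s
Panel 6-7: Δb = 3.6 m, d̄ = (0.84+0.35)/2 = 0.595, v̄ = (0.44+0.19)/2 = 0.315 → q = 3.6×0.595×0.315 = 0.6747 m³/s
Q = Σ q = 9.014 m³/s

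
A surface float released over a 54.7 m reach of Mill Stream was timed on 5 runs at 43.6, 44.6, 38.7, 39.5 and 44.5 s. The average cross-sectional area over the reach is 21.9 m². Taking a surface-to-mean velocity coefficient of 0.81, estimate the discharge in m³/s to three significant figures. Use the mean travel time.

23.0 m³/s

t̄ = (43.6 + 44.6 + 38.7 + 39.5 + 44.5) / 5 = 42.18 s
v_surface = L / t̄ = 54.7 / 42.18 = 1.297 m/s
v_mean = 0.81 × 1.297 = 1.050 m/s
Q = A × v_mean = 21.9 × 1.050 = 23.00 m³/s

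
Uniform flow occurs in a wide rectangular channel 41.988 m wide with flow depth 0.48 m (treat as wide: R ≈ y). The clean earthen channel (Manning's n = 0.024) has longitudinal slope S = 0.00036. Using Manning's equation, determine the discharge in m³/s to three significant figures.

9.77 m³/s

A = b·y = 41.988 × 0.48 = 20.15 m²
Wide channel: R ≈ y = 0.48 m
Q = (1/n)·A·R^(2/3)·S^(1/2) = (1/0.024) × 20.15 × 0.4800^(2/3) × 0.00036^(1/2) = 9.768 m³/s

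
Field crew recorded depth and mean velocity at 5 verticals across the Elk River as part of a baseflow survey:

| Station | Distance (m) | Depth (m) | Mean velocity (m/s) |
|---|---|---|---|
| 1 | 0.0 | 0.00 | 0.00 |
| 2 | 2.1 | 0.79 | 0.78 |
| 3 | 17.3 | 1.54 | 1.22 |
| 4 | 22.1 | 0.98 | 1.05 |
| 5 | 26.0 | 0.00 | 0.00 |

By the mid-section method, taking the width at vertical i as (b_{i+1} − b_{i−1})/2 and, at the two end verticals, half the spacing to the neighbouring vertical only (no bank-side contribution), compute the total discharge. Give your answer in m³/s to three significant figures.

28.6 m³/s

w_2 = (17.3 − 0.0)/2 = 8.65 m; q_2 = 0.78 × 0.79 × 8.65 = 5.330 m³/s
w_3 = (22.1 − 2.1)/2 = 10 m; q_3 = 1.22 × 1.54 × 10 = 18.79 m³/s
w_4 = (26.0 − 17.3)/2 = 4.35 m; q_4 = 1.05 × 0.98 × 4.35 = 4.476 m³/s
Stations 1, 5 contribute zero (depth or velocity is 0).
Q = Σ qᵢ = 28.59 m³/s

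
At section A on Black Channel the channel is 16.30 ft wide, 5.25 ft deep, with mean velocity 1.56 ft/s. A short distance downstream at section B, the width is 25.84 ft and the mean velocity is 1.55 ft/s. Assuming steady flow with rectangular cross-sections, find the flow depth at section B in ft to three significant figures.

3.33 ft

Q = A₁V₁ = (16.30×5.25) × 1.56 = 133.5 ft³/s
d₂ = Q/(b₂ V₂) = 133.5/(25.84×1.55) = 3.333 ft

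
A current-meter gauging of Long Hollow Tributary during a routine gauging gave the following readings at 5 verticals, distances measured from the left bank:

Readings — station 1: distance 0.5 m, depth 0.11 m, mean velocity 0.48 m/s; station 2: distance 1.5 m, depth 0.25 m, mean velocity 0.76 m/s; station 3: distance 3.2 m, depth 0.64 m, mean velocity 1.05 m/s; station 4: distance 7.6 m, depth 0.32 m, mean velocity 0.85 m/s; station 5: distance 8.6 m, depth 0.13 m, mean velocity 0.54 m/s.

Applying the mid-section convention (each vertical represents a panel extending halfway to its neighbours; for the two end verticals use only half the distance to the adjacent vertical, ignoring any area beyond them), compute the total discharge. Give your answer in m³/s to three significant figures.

w_1 = (1.5 − 0.5)/2 = 0.5 m; q_1 = 0.48 × 0.11 × 0.5 = 0.02640 m³/s
w_2 = (3.2 − 0.5)/2 = 1.35 m; q_2 = 0.76 × 0.25 × 1.35 = 0.2565 m³/s
w_3 = (7.6 − 1.5)/2 = 3.05 m; q_3 = 1.05 × 0.64 × 3.05 = 2.050 m³/s
w_4 = (8.6 − 3.2)/2 = 2.7 m; q_4 = 0.85 × 0.32 × 2.7 = 0.7344 m³/s
w_5 = (8.6 − 7.6)/2 = 0.5 m; q_5 = 0.54 × 0.13 × 0.5 = 0.03510 m³/s
Q = Σ qᵢ = 3.102 m³/s

3.10 m³/s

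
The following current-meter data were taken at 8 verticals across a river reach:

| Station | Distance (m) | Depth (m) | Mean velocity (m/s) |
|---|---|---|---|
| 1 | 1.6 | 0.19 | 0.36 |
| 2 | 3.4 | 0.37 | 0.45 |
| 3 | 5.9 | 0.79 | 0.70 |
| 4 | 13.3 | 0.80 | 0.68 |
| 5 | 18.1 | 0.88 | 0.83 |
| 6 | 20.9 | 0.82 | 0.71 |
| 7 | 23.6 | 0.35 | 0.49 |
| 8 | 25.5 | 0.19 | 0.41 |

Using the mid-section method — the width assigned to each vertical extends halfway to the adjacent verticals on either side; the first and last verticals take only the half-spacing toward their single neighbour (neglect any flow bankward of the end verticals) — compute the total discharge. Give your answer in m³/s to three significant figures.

11.3 m³/s

w_1 = (3.4 − 1.6)/2 = 0.9 m; q_1 = 0.36 × 0.19 × 0.9 = 0.06156 m³/s
w_2 = (5.9 − 1.6)/2 = 2.15 m; q_2 = 0.45 × 0.37 × 2.15 = 0.3580 m³/s
w_3 = (13.3 − 3.4)/2 = 4.95 m; q_3 = 0.70 × 0.79 × 4.95 = 2.737 m³/s
w_4 = (18.1 − 5.9)/2 = 6.1 m; q_4 = 0.68 × 0.80 × 6.1 = 3.318 m³/s
w_5 = (20.9 − 13.3)/2 = 3.8 m; q_5 = 0.83 × 0.88 × 3.8 = 2.776 m³/s
w_6 = (23.6 − 18.1)/2 = 2.75 m; q_6 = 0.71 × 0.82 × 2.75 = 1.601 m³/s
w_7 = (25.5 − 20.9)/2 = 2.3 m; q_7 = 0.49 × 0.35 × 2.3 = 0.3945 m³/s
w_8 = (25.5 − 23.6)/2 = 0.95 m; q_8 = 0.41 × 0.19 × 0.95 = 0.07401 m³/s
Q = Σ qᵢ = 11.32 m³/s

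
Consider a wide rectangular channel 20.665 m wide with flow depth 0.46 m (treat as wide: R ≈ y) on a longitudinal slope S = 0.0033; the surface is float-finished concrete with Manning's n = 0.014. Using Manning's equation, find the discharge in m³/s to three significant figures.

23.2 m³/s

A = b·y = 20.665 × 0.46 = 9.506 m²
Wide channel: R ≈ y = 0.46 m
Q = (1/n)·A·R^(2/3)·S^(1/2) = (1/0.014) × 9.506 × 0.4600^(2/3) × 0.0033^(1/2) = 23.24 m³/s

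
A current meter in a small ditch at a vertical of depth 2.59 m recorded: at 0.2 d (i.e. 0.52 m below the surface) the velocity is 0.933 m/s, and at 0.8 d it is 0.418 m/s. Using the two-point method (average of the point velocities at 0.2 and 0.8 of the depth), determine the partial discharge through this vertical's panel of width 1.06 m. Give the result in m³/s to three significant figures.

v̄ = (0.933 + 0.418) / 2 = 0.6755 m/s
q = v̄ × d × w = 0.6755 × 2.59 × 1.06 = 1.855 m³/s

1.85 m³/s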